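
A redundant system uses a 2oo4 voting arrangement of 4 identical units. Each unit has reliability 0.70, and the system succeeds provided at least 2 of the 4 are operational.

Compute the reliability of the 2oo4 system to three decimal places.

0.916

R = Σ_{i=2}^{4} C(4,i) p^i (1−p)^{4−i} with p = 0.70
C(4,2)·0.70^2·0.30^2 = 0.26460
C(4,3)·0.70^3·0.30^1 = 0.41160
C(4,4)·0.70^4·0.30^0 = 0.24010
Sum = 0.916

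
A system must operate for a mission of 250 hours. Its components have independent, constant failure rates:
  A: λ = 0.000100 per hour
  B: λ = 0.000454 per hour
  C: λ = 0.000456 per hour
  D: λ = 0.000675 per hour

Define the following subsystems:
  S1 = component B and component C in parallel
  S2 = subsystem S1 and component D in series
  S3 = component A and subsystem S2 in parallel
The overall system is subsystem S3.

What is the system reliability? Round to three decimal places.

0.996

R(A) = exp(−0.000100 × 250) = 0.97531
R(B) = exp(−0.000454 × 250) = 0.89270
R(C) = exp(−0.000456 × 250) = 0.89226
R(D) = exp(−0.000675 × 250) = 0.84472
Parallel (B and C): 1 − (1 − 0.89270)(1 − 0.89226) = 0.98844
Series ([0.98844] and D): 0.98844 × 0.84472 = 0.83496
Parallel (A and [0.83496]): 1 − (1 − 0.97531)(1 − 0.83496) = 0.996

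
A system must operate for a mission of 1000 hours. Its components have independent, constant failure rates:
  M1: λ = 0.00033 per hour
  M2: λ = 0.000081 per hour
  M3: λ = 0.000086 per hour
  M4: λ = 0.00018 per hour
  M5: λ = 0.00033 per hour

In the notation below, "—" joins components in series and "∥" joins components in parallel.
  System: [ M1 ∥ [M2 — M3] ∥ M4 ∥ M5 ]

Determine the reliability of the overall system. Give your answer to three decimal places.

R(M1) = exp(−0.00033 × 1000) = 0.71892
R(M2) = exp(−0.000081 × 1000) = 0.92219
R(M3) = exp(−0.000086 × 1000) = 0.91759
R(M4) = exp(−0.00018 × 1000) = 0.83527
R(M5) = exp(−0.00033 × 1000) = 0.71892
Series (M2 and M3): 0.92219 × 0.91759 = 0.84619
Parallel (M1, [0.84619], M4, and M5): 1 − (1 − 0.71892)(1 − 0.84619)(1 − 0.83527)(1 − 0.71892) = 0.998

0.998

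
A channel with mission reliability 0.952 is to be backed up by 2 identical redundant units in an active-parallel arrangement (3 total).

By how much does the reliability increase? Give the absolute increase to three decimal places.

R_before = 0.952
R_after = 1 − (1 − 0.952)^3 = 1.000
ΔR = 1.000 − 0.952 = 0.048

0.048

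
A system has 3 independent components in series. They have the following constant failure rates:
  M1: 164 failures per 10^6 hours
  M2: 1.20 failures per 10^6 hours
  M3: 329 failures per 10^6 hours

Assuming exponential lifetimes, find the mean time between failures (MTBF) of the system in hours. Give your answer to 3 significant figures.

2020

Series of exponential components: λ_sys = Σ λ_i
λ_sys = 0.000164 + 0.00000120 + 0.000329 = 4.9420e-04 /h
MTBF = 1 / λ_sys = 2020 h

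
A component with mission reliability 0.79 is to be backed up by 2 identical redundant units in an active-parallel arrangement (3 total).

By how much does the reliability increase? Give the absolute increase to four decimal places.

0.2007

R_before = 0.79
R_after = 1 − (1 − 0.79)^3 = 0.9907
ΔR = 0.9907 − 0.79 = 0.2007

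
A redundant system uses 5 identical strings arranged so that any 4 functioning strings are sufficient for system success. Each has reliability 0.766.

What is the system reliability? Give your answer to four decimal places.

R = Σ_{i=4}^{5} C(5,i) p^i (1−p)^{5−i} with p = 0.766
C(5,4)·0.766^4·0.234^1 = 0.402811
C(5,5)·0.766^5·0.234^0 = 0.263720
Sum = 0.6665

0.6665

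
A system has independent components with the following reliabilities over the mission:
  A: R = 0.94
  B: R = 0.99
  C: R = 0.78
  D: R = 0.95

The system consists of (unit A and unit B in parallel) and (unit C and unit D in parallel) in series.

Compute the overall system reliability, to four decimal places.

Parallel (A and B): 1 − (1 − 0.940000)(1 − 0.990000) = 0.999400
Parallel (C and D): 1 − (1 − 0.780000)(1 − 0.950000) = 0.989000
Series ([0.999400] and [0.989000]): 0.999400 × 0.989000 = 0.9884

0.9884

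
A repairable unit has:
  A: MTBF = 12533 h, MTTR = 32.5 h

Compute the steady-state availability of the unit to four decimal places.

A(A) = MTBF/(MTBF+MTTR) = 12533/(12533+32.5) = 0.9974

0.9974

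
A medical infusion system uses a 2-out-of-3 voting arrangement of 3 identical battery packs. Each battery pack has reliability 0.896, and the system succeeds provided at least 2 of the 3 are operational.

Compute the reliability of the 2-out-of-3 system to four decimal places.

R = Σ_{i=2}^{3} C(3,i) p^i (1−p)^{3−i} with p = 0.896
C(3,2)·0.896^2·0.104^1 = 0.250479
C(3,3)·0.896^3·0.104^0 = 0.719323
Sum = 0.9698

0.9698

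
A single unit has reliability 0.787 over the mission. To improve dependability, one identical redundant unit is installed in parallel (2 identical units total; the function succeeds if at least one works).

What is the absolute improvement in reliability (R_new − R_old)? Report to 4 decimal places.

0.1676

R_before = 0.787
R_after = 1 − (1 − 0.787)^2 = 0.9546
ΔR = 0.9546 − 0.787 = 0.1676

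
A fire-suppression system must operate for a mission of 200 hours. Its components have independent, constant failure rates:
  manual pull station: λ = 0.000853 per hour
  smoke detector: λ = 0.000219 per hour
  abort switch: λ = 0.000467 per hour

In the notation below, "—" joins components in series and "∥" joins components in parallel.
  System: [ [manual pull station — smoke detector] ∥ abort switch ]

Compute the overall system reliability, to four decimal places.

0.9828

R(manual pull station) = exp(−0.000853 × 200) = 0.843159
R(smoke detector) = exp(−0.000219 × 200) = 0.957145
R(abort switch) = exp(−0.000467 × 200) = 0.910829
Series (manual pull station and smoke detector): 0.843159 × 0.957145 = 0.807025
Parallel ([0.807025] and abort switch): 1 − (1 − 0.807025)(1 − 0.910829) = 0.9828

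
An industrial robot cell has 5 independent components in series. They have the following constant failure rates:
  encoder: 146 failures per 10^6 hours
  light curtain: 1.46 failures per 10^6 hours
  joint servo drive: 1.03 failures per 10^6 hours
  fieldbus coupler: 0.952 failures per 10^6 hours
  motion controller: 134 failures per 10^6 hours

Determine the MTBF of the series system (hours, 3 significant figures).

3530

Series of exponential components: λ_sys = Σ λ_i
λ_sys = 0.000146 + 0.00000146 + 0.00000103 + 0.000000952 + 0.000134 = 2.8344e-04 /h
MTBF = 1 / λ_sys = 3530 h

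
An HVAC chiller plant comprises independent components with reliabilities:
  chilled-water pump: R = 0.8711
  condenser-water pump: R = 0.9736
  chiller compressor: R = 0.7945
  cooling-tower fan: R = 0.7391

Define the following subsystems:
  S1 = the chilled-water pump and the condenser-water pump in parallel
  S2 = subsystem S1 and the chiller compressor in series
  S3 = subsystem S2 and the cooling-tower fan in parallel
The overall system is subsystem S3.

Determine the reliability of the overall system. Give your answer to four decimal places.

0.9457

Parallel (chilled-water pump and condenser-water pump): 1 − (1 − 0.871100)(1 − 0.973600) = 0.996597
Series ([0.996597] and chiller compressor): 0.996597 × 0.794500 = 0.791796
Parallel ([0.791796] and cooling-tower fan): 1 − (1 − 0.791796)(1 − 0.739100) = 0.9457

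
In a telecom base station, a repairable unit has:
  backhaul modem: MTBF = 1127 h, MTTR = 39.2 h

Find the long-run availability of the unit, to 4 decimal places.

A(backhaul modem) = MTBF/(MTBF+MTTR) = 1127/(1127+39.2) = 0.9664

0.9664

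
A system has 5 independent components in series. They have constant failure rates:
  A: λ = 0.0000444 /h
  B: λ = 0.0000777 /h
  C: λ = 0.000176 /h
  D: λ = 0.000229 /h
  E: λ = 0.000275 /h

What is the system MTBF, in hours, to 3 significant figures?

Series of exponential components: λ_sys = Σ λ_i
λ_sys = 0.0000444 + 0.0000777 + 0.000176 + 0.000229 + 0.000275 = 8.0210e-04 /h
MTBF = 1 / λ_sys = 1250 h

1250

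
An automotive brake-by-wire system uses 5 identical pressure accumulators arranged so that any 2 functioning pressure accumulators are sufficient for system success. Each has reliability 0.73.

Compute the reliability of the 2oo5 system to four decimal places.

0.9792

R = Σ_{i=2}^{5} C(5,i) p^i (1−p)^{5−i} with p = 0.73
C(5,2)·0.73^2·0.27^3 = 0.104891
C(5,3)·0.73^3·0.27^2 = 0.283593
C(5,4)·0.73^4·0.27^1 = 0.383376
C(5,5)·0.73^5·0.27^0 = 0.207307
Sum = 0.9792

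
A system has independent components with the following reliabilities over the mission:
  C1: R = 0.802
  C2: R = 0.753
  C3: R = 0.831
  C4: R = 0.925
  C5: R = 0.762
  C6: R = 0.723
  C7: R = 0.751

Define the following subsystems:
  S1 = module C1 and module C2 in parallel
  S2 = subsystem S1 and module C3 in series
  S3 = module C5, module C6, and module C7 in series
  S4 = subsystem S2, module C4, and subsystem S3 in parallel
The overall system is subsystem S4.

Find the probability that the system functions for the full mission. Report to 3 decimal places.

0.991

Parallel (C1 and C2): 1 − (1 − 0.80200)(1 − 0.75300) = 0.95109
Series ([0.95109] and C3): 0.95109 × 0.83100 = 0.79036
Series (C5, C6, and C7): 0.76200 × 0.72300 × 0.75100 = 0.41375
Parallel ([0.79036], C4, and [0.41375]): 1 − (1 − 0.79036)(1 − 0.92500)(1 − 0.41375) = 0.991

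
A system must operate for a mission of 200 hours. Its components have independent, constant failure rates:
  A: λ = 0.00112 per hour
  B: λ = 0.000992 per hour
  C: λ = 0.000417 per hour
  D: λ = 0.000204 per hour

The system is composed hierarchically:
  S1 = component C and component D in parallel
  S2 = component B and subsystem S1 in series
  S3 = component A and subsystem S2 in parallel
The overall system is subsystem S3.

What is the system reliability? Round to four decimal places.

0.9634

R(A) = exp(−0.00112 × 200) = 0.799315
R(B) = exp(−0.000992 × 200) = 0.820042
R(C) = exp(−0.000417 × 200) = 0.919983
R(D) = exp(−0.000204 × 200) = 0.960021
Parallel (C and D): 1 − (1 − 0.919983)(1 − 0.960021) = 0.996801
Series (B and [0.996801]): 0.820042 × 0.996801 = 0.817419
Parallel (A and [0.817419]): 1 − (1 − 0.799315)(1 − 0.817419) = 0.9634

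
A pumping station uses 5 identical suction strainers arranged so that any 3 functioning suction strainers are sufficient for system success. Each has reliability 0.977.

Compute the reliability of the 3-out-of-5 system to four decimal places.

0.9999

R = Σ_{i=3}^{5} C(5,i) p^i (1−p)^{5−i} with p = 0.977
C(5,3)·0.977^3·0.023^2 = 0.004933
C(5,4)·0.977^4·0.023^1 = 0.104779
C(5,5)·0.977^5·0.023^0 = 0.890170
Sum = 0.9999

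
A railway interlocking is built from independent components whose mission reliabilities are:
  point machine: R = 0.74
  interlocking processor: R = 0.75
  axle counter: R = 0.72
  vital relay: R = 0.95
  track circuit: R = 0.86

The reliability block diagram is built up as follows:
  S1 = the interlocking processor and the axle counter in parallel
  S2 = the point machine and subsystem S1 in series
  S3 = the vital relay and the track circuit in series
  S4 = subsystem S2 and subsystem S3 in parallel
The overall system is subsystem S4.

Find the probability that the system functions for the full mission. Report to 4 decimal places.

0.9429

Parallel (interlocking processor and axle counter): 1 − (1 − 0.750000)(1 − 0.720000) = 0.930000
Series (point machine and [0.930000]): 0.740000 × 0.930000 = 0.688200
Series (vital relay and track circuit): 0.950000 × 0.860000 = 0.817000
Parallel ([0.688200] and [0.817000]): 1 − (1 − 0.688200)(1 − 0.817000) = 0.9429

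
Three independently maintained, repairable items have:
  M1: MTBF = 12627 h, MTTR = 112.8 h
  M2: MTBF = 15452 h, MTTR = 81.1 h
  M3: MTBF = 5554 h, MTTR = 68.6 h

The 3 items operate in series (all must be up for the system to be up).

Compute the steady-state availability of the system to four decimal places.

0.9739

A(M1) = MTBF/(MTBF+MTTR) = 12627/(12627+112.8) = 0.991146
A(M2) = MTBF/(MTBF+MTTR) = 15452/(15452+81.1) = 0.994779
A(M3) = MTBF/(MTBF+MTTR) = 5554/(5554+68.6) = 0.987799
Series availability: 0.991146 × 0.994779 × 0.987799 = 0.9739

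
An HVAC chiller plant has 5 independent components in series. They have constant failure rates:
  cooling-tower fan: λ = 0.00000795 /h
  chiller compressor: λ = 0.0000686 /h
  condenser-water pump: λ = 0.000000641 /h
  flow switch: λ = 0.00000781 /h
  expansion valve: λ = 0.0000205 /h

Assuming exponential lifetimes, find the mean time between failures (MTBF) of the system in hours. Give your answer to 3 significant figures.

9480

Series of exponential components: λ_sys = Σ λ_i
λ_sys = 0.00000795 + 0.0000686 + 0.000000641 + 0.00000781 + 0.0000205 = 1.0550e-04 /h
MTBF = 1 / λ_sys = 9480 h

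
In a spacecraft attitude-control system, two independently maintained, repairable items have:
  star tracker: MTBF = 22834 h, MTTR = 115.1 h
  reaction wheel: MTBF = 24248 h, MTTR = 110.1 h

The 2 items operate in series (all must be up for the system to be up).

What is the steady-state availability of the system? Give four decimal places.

A(star tracker) = MTBF/(MTBF+MTTR) = 22834/(22834+115.1) = 0.994985
A(reaction wheel) = MTBF/(MTBF+MTTR) = 24248/(24248+110.1) = 0.995480
Series availability: 0.994985 × 0.995480 = 0.9905

0.9905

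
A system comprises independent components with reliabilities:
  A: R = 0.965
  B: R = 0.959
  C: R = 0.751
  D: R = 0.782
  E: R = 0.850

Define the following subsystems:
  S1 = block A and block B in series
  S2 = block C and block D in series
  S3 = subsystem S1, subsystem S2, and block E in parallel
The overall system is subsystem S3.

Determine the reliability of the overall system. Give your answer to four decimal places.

Series (A and B): 0.965000 × 0.959000 = 0.925435
Series (C and D): 0.751000 × 0.782000 = 0.587282
Parallel ([0.925435], [0.587282], and E): 1 − (1 − 0.925435)(1 − 0.587282)(1 − 0.850000) = 0.9954

0.9954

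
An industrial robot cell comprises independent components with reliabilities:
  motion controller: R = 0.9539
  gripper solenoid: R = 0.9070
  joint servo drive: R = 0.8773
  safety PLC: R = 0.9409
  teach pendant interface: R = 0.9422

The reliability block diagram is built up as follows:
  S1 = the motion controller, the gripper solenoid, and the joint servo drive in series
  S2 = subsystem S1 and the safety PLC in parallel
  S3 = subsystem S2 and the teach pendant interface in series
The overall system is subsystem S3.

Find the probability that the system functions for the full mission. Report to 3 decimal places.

Series (motion controller, gripper solenoid, and joint servo drive): 0.95390 × 0.90700 × 0.87730 = 0.75903
Parallel ([0.75903] and safety PLC): 1 − (1 − 0.75903)(1 − 0.94090) = 0.98576
Series ([0.98576] and teach pendant interface): 0.98576 × 0.94220 = 0.929

0.929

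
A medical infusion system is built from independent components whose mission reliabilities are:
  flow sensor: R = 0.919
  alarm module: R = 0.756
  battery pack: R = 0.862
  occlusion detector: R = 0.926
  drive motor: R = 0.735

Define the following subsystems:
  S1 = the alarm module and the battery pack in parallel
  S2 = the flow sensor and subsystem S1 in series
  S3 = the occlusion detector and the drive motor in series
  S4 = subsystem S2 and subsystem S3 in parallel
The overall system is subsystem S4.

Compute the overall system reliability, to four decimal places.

0.9642

Parallel (alarm module and battery pack): 1 − (1 − 0.756000)(1 − 0.862000) = 0.966328
Series (flow sensor and [0.966328]): 0.919000 × 0.966328 = 0.888055
Series (occlusion detector and drive motor): 0.926000 × 0.735000 = 0.680610
Parallel ([0.888055] and [0.680610]): 1 − (1 − 0.888055)(1 − 0.680610) = 0.9642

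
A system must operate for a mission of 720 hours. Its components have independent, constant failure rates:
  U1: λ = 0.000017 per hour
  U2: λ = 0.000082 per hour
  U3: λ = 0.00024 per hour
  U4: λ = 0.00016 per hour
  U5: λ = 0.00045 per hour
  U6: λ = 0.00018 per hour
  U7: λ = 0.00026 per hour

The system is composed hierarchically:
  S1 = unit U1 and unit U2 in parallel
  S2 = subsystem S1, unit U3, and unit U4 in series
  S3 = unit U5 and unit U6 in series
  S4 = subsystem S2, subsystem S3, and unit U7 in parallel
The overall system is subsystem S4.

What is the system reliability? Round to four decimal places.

R(U1) = exp(−0.000017 × 720) = 0.987835
R(U2) = exp(−0.000082 × 720) = 0.942669
R(U3) = exp(−0.00024 × 720) = 0.841306
R(U4) = exp(−0.00016 × 720) = 0.891188
R(U5) = exp(−0.00045 × 720) = 0.723250
R(U6) = exp(−0.00018 × 720) = 0.878447
R(U7) = exp(−0.00026 × 720) = 0.829278
Parallel (U1 and U2): 1 − (1 − 0.987835)(1 − 0.942669) = 0.999303
Series ([0.999303], U3, and U4): 0.999303 × 0.841306 × 0.891188 = 0.749239
Series (U5 and U6): 0.723250 × 0.878447 = 0.635337
Parallel ([0.749239], [0.635337], and U7): 1 − (1 − 0.749239)(1 − 0.635337)(1 − 0.829278) = 0.9844

0.9844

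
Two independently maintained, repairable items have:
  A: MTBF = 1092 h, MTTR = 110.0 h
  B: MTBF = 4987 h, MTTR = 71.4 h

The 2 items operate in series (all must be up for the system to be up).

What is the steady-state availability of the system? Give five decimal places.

0.89566

A(A) = MTBF/(MTBF+MTTR) = 1092/(1092+110.0) = 0.908486
A(B) = MTBF/(MTBF+MTTR) = 4987/(4987+71.4) = 0.985885
Series availability: 0.908486 × 0.985885 = 0.89566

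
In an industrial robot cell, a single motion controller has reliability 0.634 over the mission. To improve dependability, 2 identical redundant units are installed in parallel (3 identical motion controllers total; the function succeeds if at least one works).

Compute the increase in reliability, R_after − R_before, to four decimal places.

R_before = 0.634
R_after = 1 − (1 − 0.634)^3 = 0.9510
ΔR = 0.9510 − 0.634 = 0.3170

0.3170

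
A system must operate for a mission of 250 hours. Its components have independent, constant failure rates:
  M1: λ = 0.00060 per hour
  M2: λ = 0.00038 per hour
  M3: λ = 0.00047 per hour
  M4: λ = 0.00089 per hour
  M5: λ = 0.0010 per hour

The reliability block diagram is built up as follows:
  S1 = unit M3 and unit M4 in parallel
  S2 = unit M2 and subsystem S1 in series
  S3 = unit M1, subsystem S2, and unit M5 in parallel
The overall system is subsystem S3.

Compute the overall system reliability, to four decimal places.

0.9966

R(M1) = exp(−0.00060 × 250) = 0.860708
R(M2) = exp(−0.00038 × 250) = 0.909373
R(M3) = exp(−0.00047 × 250) = 0.889141
R(M4) = exp(−0.00089 × 250) = 0.800515
R(M5) = exp(−0.0010 × 250) = 0.778801
Parallel (M3 and M4): 1 − (1 − 0.889141)(1 − 0.800515) = 0.977885
Series (M2 and [0.977885]): 0.909373 × 0.977885 = 0.889262
Parallel (M1, [0.889262], and M5): 1 − (1 − 0.860708)(1 − 0.889262)(1 − 0.778801) = 0.9966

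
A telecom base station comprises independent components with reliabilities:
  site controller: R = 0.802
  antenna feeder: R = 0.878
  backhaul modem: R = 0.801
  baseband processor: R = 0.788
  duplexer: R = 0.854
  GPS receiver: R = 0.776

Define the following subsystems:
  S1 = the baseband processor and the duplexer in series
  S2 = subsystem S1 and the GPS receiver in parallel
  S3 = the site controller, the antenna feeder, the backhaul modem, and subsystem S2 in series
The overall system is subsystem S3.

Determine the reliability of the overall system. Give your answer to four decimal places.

Series (baseband processor and duplexer): 0.788000 × 0.854000 = 0.672952
Parallel ([0.672952] and GPS receiver): 1 − (1 − 0.672952)(1 − 0.776000) = 0.926741
Series (site controller, antenna feeder, backhaul modem, and [0.926741]): 0.802000 × 0.878000 × 0.801000 × 0.926741 = 0.5227

0.5227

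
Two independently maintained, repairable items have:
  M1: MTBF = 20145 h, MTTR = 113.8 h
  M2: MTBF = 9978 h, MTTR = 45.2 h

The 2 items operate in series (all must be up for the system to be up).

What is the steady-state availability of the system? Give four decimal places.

A(M1) = MTBF/(MTBF+MTTR) = 20145/(20145+113.8) = 0.994383
A(M2) = MTBF/(MTBF+MTTR) = 9978/(9978+45.2) = 0.995490
Series availability: 0.994383 × 0.995490 = 0.9899

0.9899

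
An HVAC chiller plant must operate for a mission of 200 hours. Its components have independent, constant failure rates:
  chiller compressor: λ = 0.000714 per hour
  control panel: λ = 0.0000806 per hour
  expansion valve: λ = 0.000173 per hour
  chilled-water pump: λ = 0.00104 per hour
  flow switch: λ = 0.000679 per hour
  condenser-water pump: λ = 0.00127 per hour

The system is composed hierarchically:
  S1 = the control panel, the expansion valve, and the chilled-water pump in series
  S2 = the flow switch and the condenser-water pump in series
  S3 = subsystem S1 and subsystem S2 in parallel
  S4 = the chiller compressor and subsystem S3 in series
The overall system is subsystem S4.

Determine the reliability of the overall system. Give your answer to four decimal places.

R(chiller compressor) = exp(−0.000714 × 200) = 0.866927
R(control panel) = exp(−0.0000806 × 200) = 0.984009
R(expansion valve) = exp(−0.000173 × 200) = 0.965992
R(chilled-water pump) = exp(−0.00104 × 200) = 0.812207
R(flow switch) = exp(−0.000679 × 200) = 0.873017
R(condenser-water pump) = exp(−0.00127 × 200) = 0.775692
Series (control panel, expansion valve, and chilled-water pump): 0.984009 × 0.965992 × 0.812207 = 0.772039
Series (flow switch and condenser-water pump): 0.873017 × 0.775692 = 0.677192
Parallel ([0.772039] and [0.677192]): 1 − (1 − 0.772039)(1 − 0.677192) = 0.926412
Series (chiller compressor and [0.926412]): 0.866927 × 0.926412 = 0.8031

0.8031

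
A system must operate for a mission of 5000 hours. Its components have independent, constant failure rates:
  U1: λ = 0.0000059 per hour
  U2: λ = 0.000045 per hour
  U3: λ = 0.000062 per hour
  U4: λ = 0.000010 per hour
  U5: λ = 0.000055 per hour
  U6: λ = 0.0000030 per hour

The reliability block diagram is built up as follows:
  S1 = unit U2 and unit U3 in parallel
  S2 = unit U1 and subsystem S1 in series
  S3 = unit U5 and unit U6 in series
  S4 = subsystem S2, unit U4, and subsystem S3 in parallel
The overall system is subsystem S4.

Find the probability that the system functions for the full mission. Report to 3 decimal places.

0.999

R(U1) = exp(−0.0000059 × 5000) = 0.97093
R(U2) = exp(−0.000045 × 5000) = 0.79852
R(U3) = exp(−0.000062 × 5000) = 0.73345
R(U4) = exp(−0.000010 × 5000) = 0.95123
R(U5) = exp(−0.000055 × 5000) = 0.75957
R(U6) = exp(−0.0000030 × 5000) = 0.98511
Parallel (U2 and U3): 1 − (1 − 0.79852)(1 − 0.73345) = 0.94630
Series (U1 and [0.94630]): 0.97093 × 0.94630 = 0.91879
Series (U5 and U6): 0.75957 × 0.98511 = 0.74826
Parallel ([0.91879], U4, and [0.74826]): 1 − (1 − 0.91879)(1 − 0.95123)(1 − 0.74826) = 0.999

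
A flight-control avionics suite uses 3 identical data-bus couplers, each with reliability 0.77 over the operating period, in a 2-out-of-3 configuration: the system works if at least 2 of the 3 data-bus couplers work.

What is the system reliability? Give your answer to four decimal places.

R = Σ_{i=2}^{3} C(3,i) p^i (1−p)^{3−i} with p = 0.77
C(3,2)·0.77^2·0.23^1 = 0.409101
C(3,3)·0.77^3·0.23^0 = 0.456533
Sum = 0.8656

0.8656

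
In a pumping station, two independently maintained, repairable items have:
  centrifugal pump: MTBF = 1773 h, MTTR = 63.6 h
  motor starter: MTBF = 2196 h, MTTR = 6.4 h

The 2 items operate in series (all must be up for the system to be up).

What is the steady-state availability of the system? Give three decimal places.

A(centrifugal pump) = MTBF/(MTBF+MTTR) = 1773/(1773+63.6) = 0.965371
A(motor starter) = MTBF/(MTBF+MTTR) = 2196/(2196+6.4) = 0.997094
Series availability: 0.965371 × 0.997094 = 0.963

0.963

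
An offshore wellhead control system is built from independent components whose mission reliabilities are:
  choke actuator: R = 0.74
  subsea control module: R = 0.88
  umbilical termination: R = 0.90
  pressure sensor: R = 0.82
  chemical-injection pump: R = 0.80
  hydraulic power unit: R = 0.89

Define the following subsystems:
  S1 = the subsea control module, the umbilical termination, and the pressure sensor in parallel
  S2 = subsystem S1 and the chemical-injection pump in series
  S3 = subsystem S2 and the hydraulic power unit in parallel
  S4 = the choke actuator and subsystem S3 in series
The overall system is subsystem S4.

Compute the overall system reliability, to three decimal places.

0.724

Parallel (subsea control module, umbilical termination, and pressure sensor): 1 − (1 − 0.88000)(1 − 0.90000)(1 − 0.82000) = 0.99784
Series ([0.99784] and chemical-injection pump): 0.99784 × 0.80000 = 0.79827
Parallel ([0.79827] and hydraulic power unit): 1 − (1 − 0.79827)(1 − 0.89000) = 0.97781
Series (choke actuator and [0.97781]): 0.74000 × 0.97781 = 0.724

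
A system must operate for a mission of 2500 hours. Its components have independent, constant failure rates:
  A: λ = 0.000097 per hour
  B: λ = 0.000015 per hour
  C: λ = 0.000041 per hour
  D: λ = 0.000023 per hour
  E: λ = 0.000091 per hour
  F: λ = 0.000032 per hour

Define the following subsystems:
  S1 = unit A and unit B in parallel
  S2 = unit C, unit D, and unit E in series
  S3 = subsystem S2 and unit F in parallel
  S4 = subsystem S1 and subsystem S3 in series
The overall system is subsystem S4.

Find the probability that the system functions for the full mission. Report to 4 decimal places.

R(A) = exp(−0.000097 × 2500) = 0.784664
R(B) = exp(−0.000015 × 2500) = 0.963194
R(C) = exp(−0.000041 × 2500) = 0.902578
R(D) = exp(−0.000023 × 2500) = 0.944122
R(E) = exp(−0.000091 × 2500) = 0.796522
R(F) = exp(−0.000032 × 2500) = 0.923116
Parallel (A and B): 1 − (1 − 0.784664)(1 − 0.963194) = 0.992074
Series (C, D, and E): 0.902578 × 0.944122 × 0.796522 = 0.678751
Parallel ([0.678751] and F): 1 − (1 − 0.678751)(1 − 0.923116) = 0.975301
Series ([0.992074] and [0.975301]): 0.992074 × 0.975301 = 0.9676

0.9676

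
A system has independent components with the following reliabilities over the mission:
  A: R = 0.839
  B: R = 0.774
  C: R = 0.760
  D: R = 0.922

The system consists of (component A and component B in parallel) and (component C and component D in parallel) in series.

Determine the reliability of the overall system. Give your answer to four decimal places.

0.9456

Parallel (A and B): 1 − (1 − 0.839000)(1 − 0.774000) = 0.963614
Parallel (C and D): 1 − (1 − 0.760000)(1 − 0.922000) = 0.981280
Series ([0.963614] and [0.981280]): 0.963614 × 0.981280 = 0.9456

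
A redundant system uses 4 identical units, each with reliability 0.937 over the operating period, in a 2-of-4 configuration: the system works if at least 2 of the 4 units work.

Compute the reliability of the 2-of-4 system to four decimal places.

R = Σ_{i=2}^{4} C(4,i) p^i (1−p)^{4−i} with p = 0.937
C(4,2)·0.937^2·0.063^2 = 0.020908
C(4,3)·0.937^3·0.063^1 = 0.207310
C(4,4)·0.937^4·0.063^0 = 0.770830
Sum = 0.9990

0.9990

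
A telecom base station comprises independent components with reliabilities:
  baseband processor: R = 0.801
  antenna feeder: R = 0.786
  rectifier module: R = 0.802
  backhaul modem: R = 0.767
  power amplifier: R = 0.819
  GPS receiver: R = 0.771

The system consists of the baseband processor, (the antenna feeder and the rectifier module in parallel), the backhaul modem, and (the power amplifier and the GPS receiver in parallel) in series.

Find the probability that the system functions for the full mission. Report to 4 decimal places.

Parallel (antenna feeder and rectifier module): 1 − (1 − 0.786000)(1 − 0.802000) = 0.957628
Parallel (power amplifier and GPS receiver): 1 − (1 − 0.819000)(1 − 0.771000) = 0.958551
Series (baseband processor, [0.957628], backhaul modem, and [0.958551]): 0.801000 × 0.957628 × 0.767000 × 0.958551 = 0.5639

0.5639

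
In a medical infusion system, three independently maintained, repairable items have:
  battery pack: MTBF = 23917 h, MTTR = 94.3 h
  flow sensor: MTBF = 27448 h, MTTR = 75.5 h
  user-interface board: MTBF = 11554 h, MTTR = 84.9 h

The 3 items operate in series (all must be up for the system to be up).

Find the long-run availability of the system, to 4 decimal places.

A(battery pack) = MTBF/(MTBF+MTTR) = 23917/(23917+94.3) = 0.996073
A(flow sensor) = MTBF/(MTBF+MTTR) = 27448/(27448+75.5) = 0.997257
A(user-interface board) = MTBF/(MTBF+MTTR) = 11554/(11554+84.9) = 0.992705
Series availability: 0.996073 × 0.997257 × 0.992705 = 0.9861

0.9861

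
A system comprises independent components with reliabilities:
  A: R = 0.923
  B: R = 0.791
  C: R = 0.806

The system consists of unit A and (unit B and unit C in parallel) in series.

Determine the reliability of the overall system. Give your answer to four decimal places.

0.8856

Parallel (B and C): 1 − (1 − 0.791000)(1 − 0.806000) = 0.959454
Series (A and [0.959454]): 0.923000 × 0.959454 = 0.8856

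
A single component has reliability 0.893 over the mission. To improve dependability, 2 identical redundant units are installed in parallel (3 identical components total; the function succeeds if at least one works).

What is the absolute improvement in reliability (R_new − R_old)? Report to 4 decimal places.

R_before = 0.893
R_after = 1 − (1 − 0.893)^3 = 0.9988
ΔR = 0.9988 − 0.893 = 0.1058

0.1058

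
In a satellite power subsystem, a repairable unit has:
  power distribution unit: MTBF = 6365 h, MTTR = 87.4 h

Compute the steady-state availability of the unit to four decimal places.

A(power distribution unit) = MTBF/(MTBF+MTTR) = 6365/(6365+87.4) = 0.9865

0.9865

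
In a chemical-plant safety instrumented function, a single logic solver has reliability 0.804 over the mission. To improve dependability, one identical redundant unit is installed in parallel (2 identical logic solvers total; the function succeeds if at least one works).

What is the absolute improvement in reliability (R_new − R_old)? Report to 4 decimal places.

0.1576

R_before = 0.804
R_after = 1 − (1 − 0.804)^2 = 0.9616
ΔR = 0.9616 − 0.804 = 0.1576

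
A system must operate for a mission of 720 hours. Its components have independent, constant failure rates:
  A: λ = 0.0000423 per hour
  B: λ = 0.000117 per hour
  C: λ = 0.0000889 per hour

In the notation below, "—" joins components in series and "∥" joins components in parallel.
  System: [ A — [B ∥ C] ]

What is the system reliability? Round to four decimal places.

0.9651

R(A) = exp(−0.0000423 × 720) = 0.970003
R(B) = exp(−0.000117 × 720) = 0.919211
R(C) = exp(−0.0000889 × 720) = 0.937997
Parallel (B and C): 1 − (1 − 0.919211)(1 − 0.937997) = 0.994991
Series (A and [0.994991]): 0.970003 × 0.994991 = 0.9651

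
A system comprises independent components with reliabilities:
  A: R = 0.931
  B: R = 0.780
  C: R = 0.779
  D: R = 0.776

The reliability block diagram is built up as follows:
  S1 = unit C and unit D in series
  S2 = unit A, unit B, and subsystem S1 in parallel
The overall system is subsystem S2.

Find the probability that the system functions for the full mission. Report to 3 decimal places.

Series (C and D): 0.77900 × 0.77600 = 0.60450
Parallel (A, B, and [0.60450]): 1 − (1 − 0.93100)(1 − 0.78000)(1 − 0.60450) = 0.994

0.994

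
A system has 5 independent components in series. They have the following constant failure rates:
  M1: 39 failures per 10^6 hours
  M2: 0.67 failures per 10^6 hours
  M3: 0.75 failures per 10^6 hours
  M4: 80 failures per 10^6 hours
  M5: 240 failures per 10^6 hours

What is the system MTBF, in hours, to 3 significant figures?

2770

Series of exponential components: λ_sys = Σ λ_i
λ_sys = 0.000039 + 0.00000067 + 0.00000075 + 0.000080 + 0.00024 = 3.6042e-04 /h
MTBF = 1 / λ_sys = 2770 h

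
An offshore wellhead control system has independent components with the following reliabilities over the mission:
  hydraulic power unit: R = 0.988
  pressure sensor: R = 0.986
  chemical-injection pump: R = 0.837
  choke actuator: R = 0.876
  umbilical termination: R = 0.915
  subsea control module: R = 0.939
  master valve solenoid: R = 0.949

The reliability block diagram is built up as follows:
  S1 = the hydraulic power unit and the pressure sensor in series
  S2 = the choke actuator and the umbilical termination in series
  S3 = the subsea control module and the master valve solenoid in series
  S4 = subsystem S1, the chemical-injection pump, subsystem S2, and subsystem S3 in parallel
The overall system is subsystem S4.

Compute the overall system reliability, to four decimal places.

0.9999

Series (hydraulic power unit and pressure sensor): 0.988000 × 0.986000 = 0.974168
Series (choke actuator and umbilical termination): 0.876000 × 0.915000 = 0.801540
Series (subsea control module and master valve solenoid): 0.939000 × 0.949000 = 0.891111
Parallel ([0.974168], chemical-injection pump, [0.801540], and [0.891111]): 1 − (1 − 0.974168)(1 − 0.837000)(1 − 0.801540)(1 − 0.891111) = 0.9999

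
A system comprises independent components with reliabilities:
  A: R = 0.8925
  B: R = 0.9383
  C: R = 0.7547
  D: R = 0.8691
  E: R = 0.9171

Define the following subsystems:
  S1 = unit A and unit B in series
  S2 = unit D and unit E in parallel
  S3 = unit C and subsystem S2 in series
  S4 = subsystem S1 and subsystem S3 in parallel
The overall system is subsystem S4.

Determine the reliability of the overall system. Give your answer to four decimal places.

Series (A and B): 0.892500 × 0.938300 = 0.837433
Parallel (D and E): 1 − (1 − 0.869100)(1 − 0.917100) = 0.989148
Series (C and [0.989148]): 0.754700 × 0.989148 = 0.746510
Parallel ([0.837433] and [0.746510]): 1 − (1 − 0.837433)(1 − 0.746510) = 0.9588

0.9588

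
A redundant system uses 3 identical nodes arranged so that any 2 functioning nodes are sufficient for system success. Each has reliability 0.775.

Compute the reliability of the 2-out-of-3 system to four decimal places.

R = Σ_{i=2}^{3} C(3,i) p^i (1−p)^{3−i} with p = 0.775
C(3,2)·0.775^2·0.225^1 = 0.405422
C(3,3)·0.775^3·0.225^0 = 0.465484
Sum = 0.8709

0.8709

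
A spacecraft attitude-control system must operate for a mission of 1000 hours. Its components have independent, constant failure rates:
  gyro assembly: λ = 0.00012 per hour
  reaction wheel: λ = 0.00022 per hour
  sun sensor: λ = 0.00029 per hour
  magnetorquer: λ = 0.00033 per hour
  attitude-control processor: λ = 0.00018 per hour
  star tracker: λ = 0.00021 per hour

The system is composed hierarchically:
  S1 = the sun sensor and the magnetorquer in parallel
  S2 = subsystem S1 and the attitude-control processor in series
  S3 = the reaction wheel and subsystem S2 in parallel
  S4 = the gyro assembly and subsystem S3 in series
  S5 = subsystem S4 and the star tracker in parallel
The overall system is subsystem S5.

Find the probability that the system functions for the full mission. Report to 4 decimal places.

0.9712

R(gyro assembly) = exp(−0.00012 × 1000) = 0.886920
R(reaction wheel) = exp(−0.00022 × 1000) = 0.802519
R(sun sensor) = exp(−0.00029 × 1000) = 0.748264
R(magnetorquer) = exp(−0.00033 × 1000) = 0.718924
R(attitude-control processor) = exp(−0.00018 × 1000) = 0.835270
R(star tracker) = exp(−0.00021 × 1000) = 0.810584
Parallel (sun sensor and magnetorquer): 1 − (1 − 0.748264)(1 − 0.718924) = 0.929243
Series ([0.929243] and attitude-control processor): 0.929243 × 0.835270 = 0.776169
Parallel (reaction wheel and [0.776169]): 1 − (1 − 0.802519)(1 − 0.776169) = 0.955798
Series (gyro assembly and [0.955798]): 0.886920 × 0.955798 = 0.847716
Parallel ([0.847716] and star tracker): 1 − (1 − 0.847716)(1 − 0.810584) = 0.9712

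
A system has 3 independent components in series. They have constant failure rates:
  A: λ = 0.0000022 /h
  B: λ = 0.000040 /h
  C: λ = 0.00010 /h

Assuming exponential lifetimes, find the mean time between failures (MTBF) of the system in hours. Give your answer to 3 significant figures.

7030

Series of exponential components: λ_sys = Σ λ_i
λ_sys = 0.0000022 + 0.000040 + 0.00010 = 1.4220e-04 /h
MTBF = 1 / λ_sys = 7030 h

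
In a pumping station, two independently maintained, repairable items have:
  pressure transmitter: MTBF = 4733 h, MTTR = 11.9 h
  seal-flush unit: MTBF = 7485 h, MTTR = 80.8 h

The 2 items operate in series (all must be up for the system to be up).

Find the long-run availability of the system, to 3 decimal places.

0.987

A(pressure transmitter) = MTBF/(MTBF+MTTR) = 4733/(4733+11.9) = 0.997492
A(seal-flush unit) = MTBF/(MTBF+MTTR) = 7485/(7485+80.8) = 0.989320
Series availability: 0.997492 × 0.989320 = 0.987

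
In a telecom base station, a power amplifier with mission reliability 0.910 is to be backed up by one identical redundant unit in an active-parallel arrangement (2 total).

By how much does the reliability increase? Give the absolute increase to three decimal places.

0.082

R_before = 0.910
R_after = 1 − (1 − 0.910)^2 = 0.992
ΔR = 0.992 − 0.910 = 0.082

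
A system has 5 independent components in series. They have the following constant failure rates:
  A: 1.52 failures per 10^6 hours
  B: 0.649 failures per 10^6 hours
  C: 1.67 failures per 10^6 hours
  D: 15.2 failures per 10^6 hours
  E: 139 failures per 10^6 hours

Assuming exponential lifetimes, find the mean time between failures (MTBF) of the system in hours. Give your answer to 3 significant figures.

Series of exponential components: λ_sys = Σ λ_i
λ_sys = 0.00000152 + 0.000000649 + 0.00000167 + 0.0000152 + 0.000139 = 1.5804e-04 /h
MTBF = 1 / λ_sys = 6330 h

6330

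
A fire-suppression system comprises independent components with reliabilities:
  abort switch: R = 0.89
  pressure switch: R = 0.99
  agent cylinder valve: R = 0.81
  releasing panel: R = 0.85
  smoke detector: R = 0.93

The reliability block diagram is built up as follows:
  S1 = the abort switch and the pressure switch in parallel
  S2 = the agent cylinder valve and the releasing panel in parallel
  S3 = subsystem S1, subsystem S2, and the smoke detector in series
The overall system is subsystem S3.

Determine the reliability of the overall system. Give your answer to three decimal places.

Parallel (abort switch and pressure switch): 1 − (1 − 0.89000)(1 − 0.99000) = 0.99890
Parallel (agent cylinder valve and releasing panel): 1 − (1 − 0.81000)(1 − 0.85000) = 0.97150
Series ([0.99890], [0.97150], and smoke detector): 0.99890 × 0.97150 × 0.93000 = 0.903

0.903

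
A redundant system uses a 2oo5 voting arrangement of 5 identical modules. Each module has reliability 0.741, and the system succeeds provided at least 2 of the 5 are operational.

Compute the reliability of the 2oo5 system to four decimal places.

R = Σ_{i=2}^{5} C(5,i) p^i (1−p)^{5−i} with p = 0.741
C(5,2)·0.741^2·0.259^3 = 0.095397
C(5,3)·0.741^3·0.259^2 = 0.272932
C(5,4)·0.741^4·0.259^1 = 0.390429
C(5,5)·0.741^5·0.259^0 = 0.223404
Sum = 0.9822

0.9822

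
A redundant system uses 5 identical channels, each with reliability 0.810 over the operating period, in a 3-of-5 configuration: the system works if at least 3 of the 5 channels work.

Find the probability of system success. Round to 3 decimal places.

0.949

R = Σ_{i=3}^{5} C(5,i) p^i (1−p)^{5−i} with p = 0.810
C(5,3)·0.810^3·0.190^2 = 0.19185
C(5,4)·0.810^4·0.190^1 = 0.40894
C(5,5)·0.810^5·0.190^0 = 0.34868
Sum = 0.949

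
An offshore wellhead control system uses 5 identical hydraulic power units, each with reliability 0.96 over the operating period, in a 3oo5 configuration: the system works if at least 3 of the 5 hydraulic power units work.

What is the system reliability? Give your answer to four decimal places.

0.9994

R = Σ_{i=3}^{5} C(5,i) p^i (1−p)^{5−i} with p = 0.96
C(5,3)·0.96^3·0.04^2 = 0.014156
C(5,4)·0.96^4·0.04^1 = 0.169869
C(5,5)·0.96^5·0.04^0 = 0.815373
Sum = 0.9994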